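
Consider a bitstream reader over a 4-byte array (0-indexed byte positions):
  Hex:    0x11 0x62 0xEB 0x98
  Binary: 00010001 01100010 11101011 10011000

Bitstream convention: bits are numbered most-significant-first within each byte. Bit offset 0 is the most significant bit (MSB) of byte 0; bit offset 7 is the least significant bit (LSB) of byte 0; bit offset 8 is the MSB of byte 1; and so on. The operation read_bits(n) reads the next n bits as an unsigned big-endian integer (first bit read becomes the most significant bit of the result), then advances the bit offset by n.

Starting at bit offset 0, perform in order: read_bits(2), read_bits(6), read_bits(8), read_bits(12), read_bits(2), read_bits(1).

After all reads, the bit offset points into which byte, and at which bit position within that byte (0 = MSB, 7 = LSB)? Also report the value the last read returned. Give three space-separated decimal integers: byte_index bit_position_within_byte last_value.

Read 1: bits[0:2] width=2 -> value=0 (bin 00); offset now 2 = byte 0 bit 2; 30 bits remain
Read 2: bits[2:8] width=6 -> value=17 (bin 010001); offset now 8 = byte 1 bit 0; 24 bits remain
Read 3: bits[8:16] width=8 -> value=98 (bin 01100010); offset now 16 = byte 2 bit 0; 16 bits remain
Read 4: bits[16:28] width=12 -> value=3769 (bin 111010111001); offset now 28 = byte 3 bit 4; 4 bits remain
Read 5: bits[28:30] width=2 -> value=2 (bin 10); offset now 30 = byte 3 bit 6; 2 bits remain
Read 6: bits[30:31] width=1 -> value=0 (bin 0); offset now 31 = byte 3 bit 7; 1 bits remain

Answer: 3 7 0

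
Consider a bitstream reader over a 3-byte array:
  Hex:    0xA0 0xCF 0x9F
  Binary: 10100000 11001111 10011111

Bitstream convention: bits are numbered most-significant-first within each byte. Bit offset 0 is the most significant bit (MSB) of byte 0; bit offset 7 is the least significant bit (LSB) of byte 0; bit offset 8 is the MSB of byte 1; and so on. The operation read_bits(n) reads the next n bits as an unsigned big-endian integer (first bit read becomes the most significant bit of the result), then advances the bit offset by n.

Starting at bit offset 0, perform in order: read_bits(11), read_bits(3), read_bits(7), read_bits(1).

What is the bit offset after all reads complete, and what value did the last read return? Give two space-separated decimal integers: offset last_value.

Answer: 22 1

Derivation:
Read 1: bits[0:11] width=11 -> value=1286 (bin 10100000110); offset now 11 = byte 1 bit 3; 13 bits remain
Read 2: bits[11:14] width=3 -> value=3 (bin 011); offset now 14 = byte 1 bit 6; 10 bits remain
Read 3: bits[14:21] width=7 -> value=115 (bin 1110011); offset now 21 = byte 2 bit 5; 3 bits remain
Read 4: bits[21:22] width=1 -> value=1 (bin 1); offset now 22 = byte 2 bit 6; 2 bits remain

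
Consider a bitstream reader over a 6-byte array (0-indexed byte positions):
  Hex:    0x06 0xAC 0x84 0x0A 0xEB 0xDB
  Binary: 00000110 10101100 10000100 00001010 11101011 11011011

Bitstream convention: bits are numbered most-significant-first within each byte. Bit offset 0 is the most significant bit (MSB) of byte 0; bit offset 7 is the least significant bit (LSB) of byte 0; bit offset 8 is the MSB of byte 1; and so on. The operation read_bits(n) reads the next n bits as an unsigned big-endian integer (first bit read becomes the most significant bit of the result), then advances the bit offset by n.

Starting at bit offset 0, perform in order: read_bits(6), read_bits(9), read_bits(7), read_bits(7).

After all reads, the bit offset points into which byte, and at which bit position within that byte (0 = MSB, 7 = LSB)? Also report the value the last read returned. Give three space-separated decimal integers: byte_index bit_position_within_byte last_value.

Answer: 3 5 1

Derivation:
Read 1: bits[0:6] width=6 -> value=1 (bin 000001); offset now 6 = byte 0 bit 6; 42 bits remain
Read 2: bits[6:15] width=9 -> value=342 (bin 101010110); offset now 15 = byte 1 bit 7; 33 bits remain
Read 3: bits[15:22] width=7 -> value=33 (bin 0100001); offset now 22 = byte 2 bit 6; 26 bits remain
Read 4: bits[22:29] width=7 -> value=1 (bin 0000001); offset now 29 = byte 3 bit 5; 19 bits remain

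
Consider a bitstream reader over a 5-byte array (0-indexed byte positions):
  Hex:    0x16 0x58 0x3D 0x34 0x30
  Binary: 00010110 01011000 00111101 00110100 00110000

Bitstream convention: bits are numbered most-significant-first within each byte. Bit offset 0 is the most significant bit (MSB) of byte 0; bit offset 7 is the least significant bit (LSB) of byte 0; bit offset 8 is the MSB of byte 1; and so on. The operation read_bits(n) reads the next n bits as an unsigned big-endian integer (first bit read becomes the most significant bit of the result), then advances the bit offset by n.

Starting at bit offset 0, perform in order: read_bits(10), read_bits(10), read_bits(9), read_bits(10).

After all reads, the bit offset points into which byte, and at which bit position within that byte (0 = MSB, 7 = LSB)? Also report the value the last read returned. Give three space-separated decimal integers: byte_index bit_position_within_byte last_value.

Answer: 4 7 536

Derivation:
Read 1: bits[0:10] width=10 -> value=89 (bin 0001011001); offset now 10 = byte 1 bit 2; 30 bits remain
Read 2: bits[10:20] width=10 -> value=387 (bin 0110000011); offset now 20 = byte 2 bit 4; 20 bits remain
Read 3: bits[20:29] width=9 -> value=422 (bin 110100110); offset now 29 = byte 3 bit 5; 11 bits remain
Read 4: bits[29:39] width=10 -> value=536 (bin 1000011000); offset now 39 = byte 4 bit 7; 1 bits remain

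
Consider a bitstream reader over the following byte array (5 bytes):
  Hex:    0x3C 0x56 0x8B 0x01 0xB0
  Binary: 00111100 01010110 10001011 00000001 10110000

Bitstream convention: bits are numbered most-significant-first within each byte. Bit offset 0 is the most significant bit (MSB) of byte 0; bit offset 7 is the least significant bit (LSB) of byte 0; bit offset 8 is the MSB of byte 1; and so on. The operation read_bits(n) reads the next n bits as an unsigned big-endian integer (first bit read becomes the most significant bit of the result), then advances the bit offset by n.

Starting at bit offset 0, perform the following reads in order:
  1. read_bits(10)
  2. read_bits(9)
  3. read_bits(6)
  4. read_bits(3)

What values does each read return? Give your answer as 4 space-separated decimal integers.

Answer: 241 180 22 0

Derivation:
Read 1: bits[0:10] width=10 -> value=241 (bin 0011110001); offset now 10 = byte 1 bit 2; 30 bits remain
Read 2: bits[10:19] width=9 -> value=180 (bin 010110100); offset now 19 = byte 2 bit 3; 21 bits remain
Read 3: bits[19:25] width=6 -> value=22 (bin 010110); offset now 25 = byte 3 bit 1; 15 bits remain
Read 4: bits[25:28] width=3 -> value=0 (bin 000); offset now 28 = byte 3 bit 4; 12 bits remain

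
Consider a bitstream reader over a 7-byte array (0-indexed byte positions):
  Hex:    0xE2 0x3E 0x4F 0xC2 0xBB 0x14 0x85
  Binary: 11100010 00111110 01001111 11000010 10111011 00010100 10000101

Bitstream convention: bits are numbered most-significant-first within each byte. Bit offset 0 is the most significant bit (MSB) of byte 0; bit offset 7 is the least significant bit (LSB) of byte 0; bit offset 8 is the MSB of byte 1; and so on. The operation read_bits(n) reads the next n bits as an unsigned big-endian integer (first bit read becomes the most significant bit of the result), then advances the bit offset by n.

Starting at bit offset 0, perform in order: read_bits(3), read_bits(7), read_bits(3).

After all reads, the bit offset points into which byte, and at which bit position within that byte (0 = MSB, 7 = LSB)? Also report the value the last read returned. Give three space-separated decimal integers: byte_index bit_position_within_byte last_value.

Read 1: bits[0:3] width=3 -> value=7 (bin 111); offset now 3 = byte 0 bit 3; 53 bits remain
Read 2: bits[3:10] width=7 -> value=8 (bin 0001000); offset now 10 = byte 1 bit 2; 46 bits remain
Read 3: bits[10:13] width=3 -> value=7 (bin 111); offset now 13 = byte 1 bit 5; 43 bits remain

Answer: 1 5 7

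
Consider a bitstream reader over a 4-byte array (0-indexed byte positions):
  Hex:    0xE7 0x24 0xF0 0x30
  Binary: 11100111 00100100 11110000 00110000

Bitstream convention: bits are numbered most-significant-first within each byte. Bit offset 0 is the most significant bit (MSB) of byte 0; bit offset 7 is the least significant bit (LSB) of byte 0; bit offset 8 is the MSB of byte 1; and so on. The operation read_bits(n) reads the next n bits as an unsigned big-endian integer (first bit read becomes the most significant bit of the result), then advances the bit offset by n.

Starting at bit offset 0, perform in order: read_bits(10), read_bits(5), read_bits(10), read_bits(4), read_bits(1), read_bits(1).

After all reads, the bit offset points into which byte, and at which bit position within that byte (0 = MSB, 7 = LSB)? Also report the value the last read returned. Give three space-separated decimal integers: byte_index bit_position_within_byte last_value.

Answer: 3 7 0

Derivation:
Read 1: bits[0:10] width=10 -> value=924 (bin 1110011100); offset now 10 = byte 1 bit 2; 22 bits remain
Read 2: bits[10:15] width=5 -> value=18 (bin 10010); offset now 15 = byte 1 bit 7; 17 bits remain
Read 3: bits[15:25] width=10 -> value=480 (bin 0111100000); offset now 25 = byte 3 bit 1; 7 bits remain
Read 4: bits[25:29] width=4 -> value=6 (bin 0110); offset now 29 = byte 3 bit 5; 3 bits remain
Read 5: bits[29:30] width=1 -> value=0 (bin 0); offset now 30 = byte 3 bit 6; 2 bits remain
Read 6: bits[30:31] width=1 -> value=0 (bin 0); offset now 31 = byte 3 bit 7; 1 bits remain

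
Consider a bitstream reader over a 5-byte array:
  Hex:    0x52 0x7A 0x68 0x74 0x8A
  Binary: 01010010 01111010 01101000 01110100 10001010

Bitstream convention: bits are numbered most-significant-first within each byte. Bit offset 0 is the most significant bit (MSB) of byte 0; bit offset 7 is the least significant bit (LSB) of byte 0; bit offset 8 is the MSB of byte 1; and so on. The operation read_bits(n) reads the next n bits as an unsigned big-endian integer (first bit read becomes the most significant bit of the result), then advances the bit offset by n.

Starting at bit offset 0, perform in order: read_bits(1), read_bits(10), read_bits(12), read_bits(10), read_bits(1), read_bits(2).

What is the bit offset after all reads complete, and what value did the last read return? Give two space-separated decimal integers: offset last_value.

Read 1: bits[0:1] width=1 -> value=0 (bin 0); offset now 1 = byte 0 bit 1; 39 bits remain
Read 2: bits[1:11] width=10 -> value=659 (bin 1010010011); offset now 11 = byte 1 bit 3; 29 bits remain
Read 3: bits[11:23] width=12 -> value=3380 (bin 110100110100); offset now 23 = byte 2 bit 7; 17 bits remain
Read 4: bits[23:33] width=10 -> value=233 (bin 0011101001); offset now 33 = byte 4 bit 1; 7 bits remain
Read 5: bits[33:34] width=1 -> value=0 (bin 0); offset now 34 = byte 4 bit 2; 6 bits remain
Read 6: bits[34:36] width=2 -> value=0 (bin 00); offset now 36 = byte 4 bit 4; 4 bits remain

Answer: 36 0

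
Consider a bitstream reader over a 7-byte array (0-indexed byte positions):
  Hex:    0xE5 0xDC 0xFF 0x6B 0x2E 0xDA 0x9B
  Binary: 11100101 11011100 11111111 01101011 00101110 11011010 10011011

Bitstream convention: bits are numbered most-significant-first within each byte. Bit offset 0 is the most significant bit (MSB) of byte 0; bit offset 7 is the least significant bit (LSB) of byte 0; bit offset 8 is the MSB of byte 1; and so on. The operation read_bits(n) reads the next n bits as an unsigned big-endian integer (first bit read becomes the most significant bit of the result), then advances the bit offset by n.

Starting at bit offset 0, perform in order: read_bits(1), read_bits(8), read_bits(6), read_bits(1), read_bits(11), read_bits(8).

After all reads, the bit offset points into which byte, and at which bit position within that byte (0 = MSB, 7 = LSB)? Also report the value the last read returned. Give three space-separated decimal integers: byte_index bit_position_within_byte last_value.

Answer: 4 3 89

Derivation:
Read 1: bits[0:1] width=1 -> value=1 (bin 1); offset now 1 = byte 0 bit 1; 55 bits remain
Read 2: bits[1:9] width=8 -> value=203 (bin 11001011); offset now 9 = byte 1 bit 1; 47 bits remain
Read 3: bits[9:15] width=6 -> value=46 (bin 101110); offset now 15 = byte 1 bit 7; 41 bits remain
Read 4: bits[15:16] width=1 -> value=0 (bin 0); offset now 16 = byte 2 bit 0; 40 bits remain
Read 5: bits[16:27] width=11 -> value=2043 (bin 11111111011); offset now 27 = byte 3 bit 3; 29 bits remain
Read 6: bits[27:35] width=8 -> value=89 (bin 01011001); offset now 35 = byte 4 bit 3; 21 bits remain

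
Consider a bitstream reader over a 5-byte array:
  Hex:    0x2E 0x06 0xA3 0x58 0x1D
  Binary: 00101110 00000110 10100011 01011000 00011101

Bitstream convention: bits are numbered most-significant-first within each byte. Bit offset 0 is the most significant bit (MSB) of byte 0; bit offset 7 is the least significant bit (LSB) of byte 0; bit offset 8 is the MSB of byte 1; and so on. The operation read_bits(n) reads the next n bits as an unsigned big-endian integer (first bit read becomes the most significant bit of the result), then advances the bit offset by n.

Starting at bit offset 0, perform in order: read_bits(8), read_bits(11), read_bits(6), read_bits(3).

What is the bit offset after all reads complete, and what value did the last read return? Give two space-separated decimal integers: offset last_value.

Answer: 28 5

Derivation:
Read 1: bits[0:8] width=8 -> value=46 (bin 00101110); offset now 8 = byte 1 bit 0; 32 bits remain
Read 2: bits[8:19] width=11 -> value=53 (bin 00000110101); offset now 19 = byte 2 bit 3; 21 bits remain
Read 3: bits[19:25] width=6 -> value=6 (bin 000110); offset now 25 = byte 3 bit 1; 15 bits remain
Read 4: bits[25:28] width=3 -> value=5 (bin 101); offset now 28 = byte 3 bit 4; 12 bits remain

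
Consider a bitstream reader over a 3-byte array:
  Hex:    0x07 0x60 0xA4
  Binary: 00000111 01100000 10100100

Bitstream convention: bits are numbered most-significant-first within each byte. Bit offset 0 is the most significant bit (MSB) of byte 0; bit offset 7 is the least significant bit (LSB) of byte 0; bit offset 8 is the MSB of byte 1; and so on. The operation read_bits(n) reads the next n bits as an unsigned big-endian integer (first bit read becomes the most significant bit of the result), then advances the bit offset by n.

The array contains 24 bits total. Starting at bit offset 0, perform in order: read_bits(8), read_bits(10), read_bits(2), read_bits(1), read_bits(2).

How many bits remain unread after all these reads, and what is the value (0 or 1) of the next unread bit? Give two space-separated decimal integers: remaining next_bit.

Answer: 1 0

Derivation:
Read 1: bits[0:8] width=8 -> value=7 (bin 00000111); offset now 8 = byte 1 bit 0; 16 bits remain
Read 2: bits[8:18] width=10 -> value=386 (bin 0110000010); offset now 18 = byte 2 bit 2; 6 bits remain
Read 3: bits[18:20] width=2 -> value=2 (bin 10); offset now 20 = byte 2 bit 4; 4 bits remain
Read 4: bits[20:21] width=1 -> value=0 (bin 0); offset now 21 = byte 2 bit 5; 3 bits remain
Read 5: bits[21:23] width=2 -> value=2 (bin 10); offset now 23 = byte 2 bit 7; 1 bits remain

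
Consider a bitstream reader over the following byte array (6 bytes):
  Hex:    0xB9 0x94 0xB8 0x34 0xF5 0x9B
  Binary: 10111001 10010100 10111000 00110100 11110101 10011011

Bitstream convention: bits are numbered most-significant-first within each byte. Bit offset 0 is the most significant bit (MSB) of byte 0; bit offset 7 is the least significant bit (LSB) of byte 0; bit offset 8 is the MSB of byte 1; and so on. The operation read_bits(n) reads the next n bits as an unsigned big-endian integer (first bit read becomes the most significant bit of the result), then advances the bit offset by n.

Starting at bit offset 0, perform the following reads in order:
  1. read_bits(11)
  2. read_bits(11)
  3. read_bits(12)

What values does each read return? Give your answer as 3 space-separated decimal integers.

Read 1: bits[0:11] width=11 -> value=1484 (bin 10111001100); offset now 11 = byte 1 bit 3; 37 bits remain
Read 2: bits[11:22] width=11 -> value=1326 (bin 10100101110); offset now 22 = byte 2 bit 6; 26 bits remain
Read 3: bits[22:34] width=12 -> value=211 (bin 000011010011); offset now 34 = byte 4 bit 2; 14 bits remain

Answer: 1484 1326 211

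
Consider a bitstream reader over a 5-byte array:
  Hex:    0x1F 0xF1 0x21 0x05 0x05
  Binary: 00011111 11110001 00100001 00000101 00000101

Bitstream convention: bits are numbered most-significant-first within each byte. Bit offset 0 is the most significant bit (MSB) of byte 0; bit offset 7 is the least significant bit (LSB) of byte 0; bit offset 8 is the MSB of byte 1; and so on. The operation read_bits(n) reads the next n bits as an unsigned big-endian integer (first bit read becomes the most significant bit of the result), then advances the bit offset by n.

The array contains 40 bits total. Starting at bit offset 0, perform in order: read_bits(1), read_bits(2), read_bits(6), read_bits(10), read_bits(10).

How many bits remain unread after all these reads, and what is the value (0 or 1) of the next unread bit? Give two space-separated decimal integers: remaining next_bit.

Answer: 11 1

Derivation:
Read 1: bits[0:1] width=1 -> value=0 (bin 0); offset now 1 = byte 0 bit 1; 39 bits remain
Read 2: bits[1:3] width=2 -> value=0 (bin 00); offset now 3 = byte 0 bit 3; 37 bits remain
Read 3: bits[3:9] width=6 -> value=63 (bin 111111); offset now 9 = byte 1 bit 1; 31 bits remain
Read 4: bits[9:19] width=10 -> value=905 (bin 1110001001); offset now 19 = byte 2 bit 3; 21 bits remain
Read 5: bits[19:29] width=10 -> value=32 (bin 0000100000); offset now 29 = byte 3 bit 5; 11 bits remain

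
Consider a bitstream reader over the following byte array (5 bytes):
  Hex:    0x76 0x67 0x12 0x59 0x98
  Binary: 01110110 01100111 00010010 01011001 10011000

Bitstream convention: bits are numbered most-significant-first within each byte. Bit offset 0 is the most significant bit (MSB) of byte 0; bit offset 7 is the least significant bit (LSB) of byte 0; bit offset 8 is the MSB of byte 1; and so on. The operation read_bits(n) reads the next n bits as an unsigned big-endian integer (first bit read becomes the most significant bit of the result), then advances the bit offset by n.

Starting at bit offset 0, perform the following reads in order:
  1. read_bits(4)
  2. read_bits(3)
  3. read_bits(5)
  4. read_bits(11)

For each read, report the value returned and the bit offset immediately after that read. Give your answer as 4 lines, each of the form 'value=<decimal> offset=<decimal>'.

Answer: value=7 offset=4
value=3 offset=7
value=6 offset=12
value=905 offset=23

Derivation:
Read 1: bits[0:4] width=4 -> value=7 (bin 0111); offset now 4 = byte 0 bit 4; 36 bits remain
Read 2: bits[4:7] width=3 -> value=3 (bin 011); offset now 7 = byte 0 bit 7; 33 bits remain
Read 3: bits[7:12] width=5 -> value=6 (bin 00110); offset now 12 = byte 1 bit 4; 28 bits remain
Read 4: bits[12:23] width=11 -> value=905 (bin 01110001001); offset now 23 = byte 2 bit 7; 17 bits remain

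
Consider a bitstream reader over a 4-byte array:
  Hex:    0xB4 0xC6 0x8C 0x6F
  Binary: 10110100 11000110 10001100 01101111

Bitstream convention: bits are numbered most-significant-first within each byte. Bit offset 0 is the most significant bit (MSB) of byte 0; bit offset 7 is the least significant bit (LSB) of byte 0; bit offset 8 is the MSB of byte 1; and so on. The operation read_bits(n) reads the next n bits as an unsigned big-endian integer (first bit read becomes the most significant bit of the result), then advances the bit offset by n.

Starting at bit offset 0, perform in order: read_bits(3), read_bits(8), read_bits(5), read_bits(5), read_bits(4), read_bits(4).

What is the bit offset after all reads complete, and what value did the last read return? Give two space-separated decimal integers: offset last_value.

Answer: 29 13

Derivation:
Read 1: bits[0:3] width=3 -> value=5 (bin 101); offset now 3 = byte 0 bit 3; 29 bits remain
Read 2: bits[3:11] width=8 -> value=166 (bin 10100110); offset now 11 = byte 1 bit 3; 21 bits remain
Read 3: bits[11:16] width=5 -> value=6 (bin 00110); offset now 16 = byte 2 bit 0; 16 bits remain
Read 4: bits[16:21] width=5 -> value=17 (bin 10001); offset now 21 = byte 2 bit 5; 11 bits remain
Read 5: bits[21:25] width=4 -> value=8 (bin 1000); offset now 25 = byte 3 bit 1; 7 bits remain
Read 6: bits[25:29] width=4 -> value=13 (bin 1101); offset now 29 = byte 3 bit 5; 3 bits remain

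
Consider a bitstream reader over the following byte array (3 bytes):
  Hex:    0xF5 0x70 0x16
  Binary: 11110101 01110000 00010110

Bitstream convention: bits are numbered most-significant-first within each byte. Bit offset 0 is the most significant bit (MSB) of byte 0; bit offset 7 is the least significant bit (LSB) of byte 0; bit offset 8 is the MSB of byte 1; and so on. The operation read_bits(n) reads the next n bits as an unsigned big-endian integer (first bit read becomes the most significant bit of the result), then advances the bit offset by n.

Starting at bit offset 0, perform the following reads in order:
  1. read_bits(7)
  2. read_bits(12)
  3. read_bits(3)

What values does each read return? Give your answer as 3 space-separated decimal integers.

Answer: 122 2944 5

Derivation:
Read 1: bits[0:7] width=7 -> value=122 (bin 1111010); offset now 7 = byte 0 bit 7; 17 bits remain
Read 2: bits[7:19] width=12 -> value=2944 (bin 101110000000); offset now 19 = byte 2 bit 3; 5 bits remain
Read 3: bits[19:22] width=3 -> value=5 (bin 101); offset now 22 = byte 2 bit 6; 2 bits remain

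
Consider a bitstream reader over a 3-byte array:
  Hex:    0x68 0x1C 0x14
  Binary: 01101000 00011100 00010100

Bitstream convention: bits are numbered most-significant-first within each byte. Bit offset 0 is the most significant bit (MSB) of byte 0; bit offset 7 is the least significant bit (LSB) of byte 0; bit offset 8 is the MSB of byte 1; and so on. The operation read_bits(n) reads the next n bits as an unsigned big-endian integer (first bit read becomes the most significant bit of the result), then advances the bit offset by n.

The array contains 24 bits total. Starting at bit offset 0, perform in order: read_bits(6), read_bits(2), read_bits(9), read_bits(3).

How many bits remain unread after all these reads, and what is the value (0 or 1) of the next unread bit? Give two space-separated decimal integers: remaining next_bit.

Answer: 4 0

Derivation:
Read 1: bits[0:6] width=6 -> value=26 (bin 011010); offset now 6 = byte 0 bit 6; 18 bits remain
Read 2: bits[6:8] width=2 -> value=0 (bin 00); offset now 8 = byte 1 bit 0; 16 bits remain
Read 3: bits[8:17] width=9 -> value=56 (bin 000111000); offset now 17 = byte 2 bit 1; 7 bits remain
Read 4: bits[17:20] width=3 -> value=1 (bin 001); offset now 20 = byte 2 bit 4; 4 bits remain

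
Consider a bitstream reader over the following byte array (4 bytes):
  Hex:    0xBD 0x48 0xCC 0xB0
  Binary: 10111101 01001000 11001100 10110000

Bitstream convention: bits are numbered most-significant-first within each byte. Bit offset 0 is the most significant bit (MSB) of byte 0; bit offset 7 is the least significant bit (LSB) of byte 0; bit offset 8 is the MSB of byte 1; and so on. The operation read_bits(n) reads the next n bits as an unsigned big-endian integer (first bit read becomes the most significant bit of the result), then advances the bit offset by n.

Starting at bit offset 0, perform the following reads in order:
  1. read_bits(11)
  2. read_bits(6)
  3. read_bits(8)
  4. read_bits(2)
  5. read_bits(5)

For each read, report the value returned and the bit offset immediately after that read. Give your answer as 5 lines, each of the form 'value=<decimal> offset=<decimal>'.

Read 1: bits[0:11] width=11 -> value=1514 (bin 10111101010); offset now 11 = byte 1 bit 3; 21 bits remain
Read 2: bits[11:17] width=6 -> value=17 (bin 010001); offset now 17 = byte 2 bit 1; 15 bits remain
Read 3: bits[17:25] width=8 -> value=153 (bin 10011001); offset now 25 = byte 3 bit 1; 7 bits remain
Read 4: bits[25:27] width=2 -> value=1 (bin 01); offset now 27 = byte 3 bit 3; 5 bits remain
Read 5: bits[27:32] width=5 -> value=16 (bin 10000); offset now 32 = byte 4 bit 0; 0 bits remain

Answer: value=1514 offset=11
value=17 offset=17
value=153 offset=25
value=1 offset=27
value=16 offset=32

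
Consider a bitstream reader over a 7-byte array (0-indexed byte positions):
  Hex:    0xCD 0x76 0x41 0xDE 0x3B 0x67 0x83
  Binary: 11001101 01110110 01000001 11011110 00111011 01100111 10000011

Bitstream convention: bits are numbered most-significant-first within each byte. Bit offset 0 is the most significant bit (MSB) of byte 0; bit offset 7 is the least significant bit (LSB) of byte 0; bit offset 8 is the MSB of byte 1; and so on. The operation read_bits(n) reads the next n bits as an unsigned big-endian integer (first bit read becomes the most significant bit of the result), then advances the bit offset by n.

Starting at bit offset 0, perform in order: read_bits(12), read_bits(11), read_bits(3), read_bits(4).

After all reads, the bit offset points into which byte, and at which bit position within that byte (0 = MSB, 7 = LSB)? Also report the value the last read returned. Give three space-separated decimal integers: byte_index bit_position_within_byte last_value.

Read 1: bits[0:12] width=12 -> value=3287 (bin 110011010111); offset now 12 = byte 1 bit 4; 44 bits remain
Read 2: bits[12:23] width=11 -> value=800 (bin 01100100000); offset now 23 = byte 2 bit 7; 33 bits remain
Read 3: bits[23:26] width=3 -> value=7 (bin 111); offset now 26 = byte 3 bit 2; 30 bits remain
Read 4: bits[26:30] width=4 -> value=7 (bin 0111); offset now 30 = byte 3 bit 6; 26 bits remain

Answer: 3 6 7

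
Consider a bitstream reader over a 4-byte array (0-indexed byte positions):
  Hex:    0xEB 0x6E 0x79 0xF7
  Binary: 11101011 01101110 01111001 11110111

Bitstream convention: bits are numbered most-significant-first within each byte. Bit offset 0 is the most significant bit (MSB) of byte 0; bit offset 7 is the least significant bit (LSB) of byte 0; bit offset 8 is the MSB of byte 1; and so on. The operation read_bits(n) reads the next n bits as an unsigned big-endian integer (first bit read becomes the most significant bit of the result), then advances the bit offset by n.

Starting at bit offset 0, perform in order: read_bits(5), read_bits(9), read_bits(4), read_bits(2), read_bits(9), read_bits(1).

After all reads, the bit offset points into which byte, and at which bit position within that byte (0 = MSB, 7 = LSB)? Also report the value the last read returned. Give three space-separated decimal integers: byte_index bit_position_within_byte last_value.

Answer: 3 6 1

Derivation:
Read 1: bits[0:5] width=5 -> value=29 (bin 11101); offset now 5 = byte 0 bit 5; 27 bits remain
Read 2: bits[5:14] width=9 -> value=219 (bin 011011011); offset now 14 = byte 1 bit 6; 18 bits remain
Read 3: bits[14:18] width=4 -> value=9 (bin 1001); offset now 18 = byte 2 bit 2; 14 bits remain
Read 4: bits[18:20] width=2 -> value=3 (bin 11); offset now 20 = byte 2 bit 4; 12 bits remain
Read 5: bits[20:29] width=9 -> value=318 (bin 100111110); offset now 29 = byte 3 bit 5; 3 bits remain
Read 6: bits[29:30] width=1 -> value=1 (bin 1); offset now 30 = byte 3 bit 6; 2 bits remain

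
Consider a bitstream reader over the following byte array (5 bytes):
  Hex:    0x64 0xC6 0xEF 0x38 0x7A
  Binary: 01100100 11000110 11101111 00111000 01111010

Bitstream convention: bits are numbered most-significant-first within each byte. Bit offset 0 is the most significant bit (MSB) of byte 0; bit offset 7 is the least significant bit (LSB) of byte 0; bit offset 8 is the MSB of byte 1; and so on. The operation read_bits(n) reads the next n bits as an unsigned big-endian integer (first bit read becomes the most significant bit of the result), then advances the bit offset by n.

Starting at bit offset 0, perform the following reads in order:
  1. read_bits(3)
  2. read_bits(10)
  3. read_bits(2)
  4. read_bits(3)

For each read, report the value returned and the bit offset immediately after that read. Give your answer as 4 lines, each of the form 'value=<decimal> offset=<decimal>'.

Read 1: bits[0:3] width=3 -> value=3 (bin 011); offset now 3 = byte 0 bit 3; 37 bits remain
Read 2: bits[3:13] width=10 -> value=152 (bin 0010011000); offset now 13 = byte 1 bit 5; 27 bits remain
Read 3: bits[13:15] width=2 -> value=3 (bin 11); offset now 15 = byte 1 bit 7; 25 bits remain
Read 4: bits[15:18] width=3 -> value=3 (bin 011); offset now 18 = byte 2 bit 2; 22 bits remain

Answer: value=3 offset=3
value=152 offset=13
value=3 offset=15
value=3 offset=18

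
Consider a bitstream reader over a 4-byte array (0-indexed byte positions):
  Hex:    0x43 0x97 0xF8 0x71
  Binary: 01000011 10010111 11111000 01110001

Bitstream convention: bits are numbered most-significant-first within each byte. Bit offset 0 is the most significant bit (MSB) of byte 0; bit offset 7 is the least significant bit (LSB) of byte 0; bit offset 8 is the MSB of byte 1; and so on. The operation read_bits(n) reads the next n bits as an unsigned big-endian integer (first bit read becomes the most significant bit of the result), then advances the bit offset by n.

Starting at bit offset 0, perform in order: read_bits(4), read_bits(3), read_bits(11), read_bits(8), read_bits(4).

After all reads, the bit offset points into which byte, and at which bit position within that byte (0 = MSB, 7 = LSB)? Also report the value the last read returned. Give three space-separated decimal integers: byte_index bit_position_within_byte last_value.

Read 1: bits[0:4] width=4 -> value=4 (bin 0100); offset now 4 = byte 0 bit 4; 28 bits remain
Read 2: bits[4:7] width=3 -> value=1 (bin 001); offset now 7 = byte 0 bit 7; 25 bits remain
Read 3: bits[7:18] width=11 -> value=1631 (bin 11001011111); offset now 18 = byte 2 bit 2; 14 bits remain
Read 4: bits[18:26] width=8 -> value=225 (bin 11100001); offset now 26 = byte 3 bit 2; 6 bits remain
Read 5: bits[26:30] width=4 -> value=12 (bin 1100); offset now 30 = byte 3 bit 6; 2 bits remain

Answer: 3 6 12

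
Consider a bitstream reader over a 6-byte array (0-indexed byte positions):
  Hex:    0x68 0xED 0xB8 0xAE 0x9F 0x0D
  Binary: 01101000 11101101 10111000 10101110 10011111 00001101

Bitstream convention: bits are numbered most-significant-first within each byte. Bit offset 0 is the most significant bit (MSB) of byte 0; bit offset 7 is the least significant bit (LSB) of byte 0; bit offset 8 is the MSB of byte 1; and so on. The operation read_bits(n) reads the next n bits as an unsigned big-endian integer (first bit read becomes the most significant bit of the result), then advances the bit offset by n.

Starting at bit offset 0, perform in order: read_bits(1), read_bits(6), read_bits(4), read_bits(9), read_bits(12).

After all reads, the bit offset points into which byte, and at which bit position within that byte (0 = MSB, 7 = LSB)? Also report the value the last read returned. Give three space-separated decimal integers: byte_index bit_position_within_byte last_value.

Read 1: bits[0:1] width=1 -> value=0 (bin 0); offset now 1 = byte 0 bit 1; 47 bits remain
Read 2: bits[1:7] width=6 -> value=52 (bin 110100); offset now 7 = byte 0 bit 7; 41 bits remain
Read 3: bits[7:11] width=4 -> value=7 (bin 0111); offset now 11 = byte 1 bit 3; 37 bits remain
Read 4: bits[11:20] width=9 -> value=219 (bin 011011011); offset now 20 = byte 2 bit 4; 28 bits remain
Read 5: bits[20:32] width=12 -> value=2222 (bin 100010101110); offset now 32 = byte 4 bit 0; 16 bits remain

Answer: 4 0 2222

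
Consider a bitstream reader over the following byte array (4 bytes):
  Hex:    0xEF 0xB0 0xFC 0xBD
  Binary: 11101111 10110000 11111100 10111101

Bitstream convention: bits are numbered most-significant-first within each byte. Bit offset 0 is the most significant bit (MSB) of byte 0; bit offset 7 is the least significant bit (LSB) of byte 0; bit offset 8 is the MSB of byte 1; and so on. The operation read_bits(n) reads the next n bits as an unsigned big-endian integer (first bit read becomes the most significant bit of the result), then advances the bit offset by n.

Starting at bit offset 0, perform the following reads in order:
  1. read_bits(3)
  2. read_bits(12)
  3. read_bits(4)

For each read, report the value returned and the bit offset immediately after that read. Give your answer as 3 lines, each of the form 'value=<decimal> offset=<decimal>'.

Answer: value=7 offset=3
value=2008 offset=15
value=7 offset=19

Derivation:
Read 1: bits[0:3] width=3 -> value=7 (bin 111); offset now 3 = byte 0 bit 3; 29 bits remain
Read 2: bits[3:15] width=12 -> value=2008 (bin 011111011000); offset now 15 = byte 1 bit 7; 17 bits remain
Read 3: bits[15:19] width=4 -> value=7 (bin 0111); offset now 19 = byte 2 bit 3; 13 bits remain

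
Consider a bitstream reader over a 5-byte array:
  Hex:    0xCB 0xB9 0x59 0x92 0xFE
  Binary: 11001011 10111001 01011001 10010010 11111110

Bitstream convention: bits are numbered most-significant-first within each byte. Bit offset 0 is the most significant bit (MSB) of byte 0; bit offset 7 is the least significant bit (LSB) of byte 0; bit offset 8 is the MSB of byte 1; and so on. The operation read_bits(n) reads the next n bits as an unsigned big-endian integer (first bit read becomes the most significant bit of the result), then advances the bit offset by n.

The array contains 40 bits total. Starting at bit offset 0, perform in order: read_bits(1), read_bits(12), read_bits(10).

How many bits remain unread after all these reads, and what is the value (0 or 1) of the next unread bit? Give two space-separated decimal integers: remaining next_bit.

Read 1: bits[0:1] width=1 -> value=1 (bin 1); offset now 1 = byte 0 bit 1; 39 bits remain
Read 2: bits[1:13] width=12 -> value=2423 (bin 100101110111); offset now 13 = byte 1 bit 5; 27 bits remain
Read 3: bits[13:23] width=10 -> value=172 (bin 0010101100); offset now 23 = byte 2 bit 7; 17 bits remain

Answer: 17 1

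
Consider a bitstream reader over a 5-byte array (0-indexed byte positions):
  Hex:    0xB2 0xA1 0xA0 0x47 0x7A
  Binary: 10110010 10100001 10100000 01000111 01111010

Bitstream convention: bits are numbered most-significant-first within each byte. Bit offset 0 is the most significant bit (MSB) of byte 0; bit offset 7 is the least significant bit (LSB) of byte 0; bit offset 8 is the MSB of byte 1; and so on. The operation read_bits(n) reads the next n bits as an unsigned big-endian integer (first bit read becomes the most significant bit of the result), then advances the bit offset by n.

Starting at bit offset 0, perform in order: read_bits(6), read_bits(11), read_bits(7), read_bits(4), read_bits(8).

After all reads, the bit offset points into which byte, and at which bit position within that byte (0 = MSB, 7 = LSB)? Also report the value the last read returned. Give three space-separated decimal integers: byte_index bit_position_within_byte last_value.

Answer: 4 4 119

Derivation:
Read 1: bits[0:6] width=6 -> value=44 (bin 101100); offset now 6 = byte 0 bit 6; 34 bits remain
Read 2: bits[6:17] width=11 -> value=1347 (bin 10101000011); offset now 17 = byte 2 bit 1; 23 bits remain
Read 3: bits[17:24] width=7 -> value=32 (bin 0100000); offset now 24 = byte 3 bit 0; 16 bits remain
Read 4: bits[24:28] width=4 -> value=4 (bin 0100); offset now 28 = byte 3 bit 4; 12 bits remain
Read 5: bits[28:36] width=8 -> value=119 (bin 01110111); offset now 36 = byte 4 bit 4; 4 bits remain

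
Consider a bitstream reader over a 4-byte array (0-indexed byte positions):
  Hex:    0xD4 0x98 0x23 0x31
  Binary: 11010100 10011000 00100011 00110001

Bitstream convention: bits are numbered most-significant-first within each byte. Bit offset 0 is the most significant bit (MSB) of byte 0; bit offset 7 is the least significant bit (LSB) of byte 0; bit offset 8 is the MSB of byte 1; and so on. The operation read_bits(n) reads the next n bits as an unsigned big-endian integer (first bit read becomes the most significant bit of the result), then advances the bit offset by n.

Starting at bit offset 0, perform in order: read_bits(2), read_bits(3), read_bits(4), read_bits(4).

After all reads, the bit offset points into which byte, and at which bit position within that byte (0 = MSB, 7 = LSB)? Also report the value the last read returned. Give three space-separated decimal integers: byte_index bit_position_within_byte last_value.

Answer: 1 5 3

Derivation:
Read 1: bits[0:2] width=2 -> value=3 (bin 11); offset now 2 = byte 0 bit 2; 30 bits remain
Read 2: bits[2:5] width=3 -> value=2 (bin 010); offset now 5 = byte 0 bit 5; 27 bits remain
Read 3: bits[5:9] width=4 -> value=9 (bin 1001); offset now 9 = byte 1 bit 1; 23 bits remain
Read 4: bits[9:13] width=4 -> value=3 (bin 0011); offset now 13 = byte 1 bit 5; 19 bits remain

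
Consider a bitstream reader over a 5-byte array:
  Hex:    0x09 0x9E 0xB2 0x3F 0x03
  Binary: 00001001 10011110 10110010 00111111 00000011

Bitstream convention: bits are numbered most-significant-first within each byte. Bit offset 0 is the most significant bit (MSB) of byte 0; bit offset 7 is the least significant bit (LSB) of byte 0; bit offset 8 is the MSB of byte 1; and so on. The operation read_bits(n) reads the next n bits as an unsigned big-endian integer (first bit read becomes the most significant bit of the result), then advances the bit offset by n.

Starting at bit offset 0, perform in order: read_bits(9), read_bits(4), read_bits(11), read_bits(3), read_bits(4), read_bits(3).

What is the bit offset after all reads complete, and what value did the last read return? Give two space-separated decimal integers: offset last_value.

Read 1: bits[0:9] width=9 -> value=19 (bin 000010011); offset now 9 = byte 1 bit 1; 31 bits remain
Read 2: bits[9:13] width=4 -> value=3 (bin 0011); offset now 13 = byte 1 bit 5; 27 bits remain
Read 3: bits[13:24] width=11 -> value=1714 (bin 11010110010); offset now 24 = byte 3 bit 0; 16 bits remain
Read 4: bits[24:27] width=3 -> value=1 (bin 001); offset now 27 = byte 3 bit 3; 13 bits remain
Read 5: bits[27:31] width=4 -> value=15 (bin 1111); offset now 31 = byte 3 bit 7; 9 bits remain
Read 6: bits[31:34] width=3 -> value=4 (bin 100); offset now 34 = byte 4 bit 2; 6 bits remain

Answer: 34 4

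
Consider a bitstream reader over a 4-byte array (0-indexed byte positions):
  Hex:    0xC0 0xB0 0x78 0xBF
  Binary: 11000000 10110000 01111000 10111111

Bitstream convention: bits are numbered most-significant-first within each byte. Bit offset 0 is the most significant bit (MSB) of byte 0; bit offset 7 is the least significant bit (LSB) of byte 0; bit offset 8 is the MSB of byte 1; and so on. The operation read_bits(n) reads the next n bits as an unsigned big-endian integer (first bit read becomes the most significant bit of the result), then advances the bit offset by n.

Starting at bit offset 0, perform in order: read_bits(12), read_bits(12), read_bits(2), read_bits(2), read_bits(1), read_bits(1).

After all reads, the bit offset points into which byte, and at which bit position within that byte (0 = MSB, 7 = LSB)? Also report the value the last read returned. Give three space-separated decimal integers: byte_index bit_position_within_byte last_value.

Answer: 3 6 1

Derivation:
Read 1: bits[0:12] width=12 -> value=3083 (bin 110000001011); offset now 12 = byte 1 bit 4; 20 bits remain
Read 2: bits[12:24] width=12 -> value=120 (bin 000001111000); offset now 24 = byte 3 bit 0; 8 bits remain
Read 3: bits[24:26] width=2 -> value=2 (bin 10); offset now 26 = byte 3 bit 2; 6 bits remain
Read 4: bits[26:28] width=2 -> value=3 (bin 11); offset now 28 = byte 3 bit 4; 4 bits remain
Read 5: bits[28:29] width=1 -> value=1 (bin 1); offset now 29 = byte 3 bit 5; 3 bits remain
Read 6: bits[29:30] width=1 -> value=1 (bin 1); offset now 30 = byte 3 bit 6; 2 bits remain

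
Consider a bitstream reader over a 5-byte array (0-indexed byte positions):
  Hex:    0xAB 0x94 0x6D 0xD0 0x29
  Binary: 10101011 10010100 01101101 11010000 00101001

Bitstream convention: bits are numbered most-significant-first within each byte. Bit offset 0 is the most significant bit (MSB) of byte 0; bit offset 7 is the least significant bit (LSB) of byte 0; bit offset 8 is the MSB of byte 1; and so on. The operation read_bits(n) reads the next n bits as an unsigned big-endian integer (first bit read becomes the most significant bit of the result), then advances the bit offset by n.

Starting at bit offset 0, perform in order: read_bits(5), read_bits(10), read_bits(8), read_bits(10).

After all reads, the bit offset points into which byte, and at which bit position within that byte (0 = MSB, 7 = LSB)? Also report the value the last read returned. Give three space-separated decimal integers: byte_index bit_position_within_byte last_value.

Read 1: bits[0:5] width=5 -> value=21 (bin 10101); offset now 5 = byte 0 bit 5; 35 bits remain
Read 2: bits[5:15] width=10 -> value=458 (bin 0111001010); offset now 15 = byte 1 bit 7; 25 bits remain
Read 3: bits[15:23] width=8 -> value=54 (bin 00110110); offset now 23 = byte 2 bit 7; 17 bits remain
Read 4: bits[23:33] width=10 -> value=928 (bin 1110100000); offset now 33 = byte 4 bit 1; 7 bits remain

Answer: 4 1 928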